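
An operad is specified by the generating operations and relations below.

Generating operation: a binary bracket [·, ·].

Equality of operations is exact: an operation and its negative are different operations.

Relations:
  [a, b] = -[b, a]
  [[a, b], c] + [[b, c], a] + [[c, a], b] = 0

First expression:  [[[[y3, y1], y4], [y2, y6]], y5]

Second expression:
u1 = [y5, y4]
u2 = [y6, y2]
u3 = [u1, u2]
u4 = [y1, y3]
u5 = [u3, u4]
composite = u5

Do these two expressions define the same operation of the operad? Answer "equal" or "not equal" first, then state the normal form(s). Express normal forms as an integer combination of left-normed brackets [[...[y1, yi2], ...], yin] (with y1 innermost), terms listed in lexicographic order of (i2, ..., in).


not equal; first: -[[[[[y1, y3], y4], y2], y6], y5] + [[[[[y1, y3], y4], y6], y2], y5]; second: [[[[[y1, y3], y2], y6], y4], y5] - [[[[[y1, y3], y2], y6], y5], y4] - [[[[[y1, y3], y4], y5], y2], y6] + [[[[[y1, y3], y4], y5], y6], y2] + [[[[[y1, y3], y5], y4], y2], y6] - [[[[[y1, y3], y5], y4], y6], y2] - [[[[[y1, y3], y6], y2], y4], y5] + [[[[[y1, y3], y6], y2], y5], y4]

The first expression, normalized: -[[[[[y1, y3], y4], y2], y6], y5] + [[[[[y1, y3], y4], y6], y2], y5]
The second expression, normalized: [[[[[y1, y3], y2], y6], y4], y5] - [[[[[y1, y3], y2], y6], y5], y4] - [[[[[y1, y3], y4], y5], y2], y6] + [[[[[y1, y3], y4], y5], y6], y2] + [[[[[y1, y3], y5], y4], y2], y6] - [[[[[y1, y3], y5], y4], y6], y2] - [[[[[y1, y3], y6], y2], y4], y5] + [[[[[y1, y3], y6], y2], y5], y4]
They disagree, so not equal.


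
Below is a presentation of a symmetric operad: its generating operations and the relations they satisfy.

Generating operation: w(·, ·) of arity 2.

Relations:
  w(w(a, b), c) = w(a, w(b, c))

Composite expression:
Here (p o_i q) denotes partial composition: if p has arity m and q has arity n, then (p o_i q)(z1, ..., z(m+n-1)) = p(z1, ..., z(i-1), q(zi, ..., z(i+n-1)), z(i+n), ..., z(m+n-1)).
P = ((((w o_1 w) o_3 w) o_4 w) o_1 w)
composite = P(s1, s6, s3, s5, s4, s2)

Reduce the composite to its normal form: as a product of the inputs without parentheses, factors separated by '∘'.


The w-tree's shape is irrelevant; the s-reading-order decides.
w(s1, s6) unparenthesizes to s1 ∘ s6
w(w(s1, s6), s3) unparenthesizes to s1 ∘ s6 ∘ s3
w(s4, s2) unparenthesizes to s4 ∘ s2
w(s5, w(s4, s2)) unparenthesizes to s5 ∘ s4 ∘ s2
w(w(w(s1, s6), s3), w(s5, w(s4, s2))) unparenthesizes to s1 ∘ s6 ∘ s3 ∘ s5 ∘ s4 ∘ s2

s1 ∘ s6 ∘ s3 ∘ s5 ∘ s4 ∘ s2


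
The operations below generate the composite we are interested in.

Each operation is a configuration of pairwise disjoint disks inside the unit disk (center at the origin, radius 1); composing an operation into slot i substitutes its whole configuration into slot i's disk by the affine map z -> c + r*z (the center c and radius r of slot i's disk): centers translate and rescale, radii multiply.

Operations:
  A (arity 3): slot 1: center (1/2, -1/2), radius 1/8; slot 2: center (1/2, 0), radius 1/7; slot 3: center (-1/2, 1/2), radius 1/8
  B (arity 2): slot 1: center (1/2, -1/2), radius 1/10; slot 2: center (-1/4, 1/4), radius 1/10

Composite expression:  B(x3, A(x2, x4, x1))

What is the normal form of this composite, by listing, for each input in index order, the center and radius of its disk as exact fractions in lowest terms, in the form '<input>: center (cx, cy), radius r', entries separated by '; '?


x1: center (-3/10, 3/10), radius 1/80; x2: center (-1/5, 1/5), radius 1/80; x3: center (1/2, -1/2), radius 1/10; x4: center (-1/5, 1/4), radius 1/70

Nesting under B composes maps z -> c + r*z down each x-path.
for x3, the 1-step affine chain lands on center (1/2, -1/2), radius 1/10
for x2, the 2-step affine chain lands on center (-1/5, 1/5), radius 1/80
for x4, the 2-step affine chain lands on center (-1/5, 1/4), radius 1/70
for x1, the 2-step affine chain lands on center (-3/10, 3/10), radius 1/80


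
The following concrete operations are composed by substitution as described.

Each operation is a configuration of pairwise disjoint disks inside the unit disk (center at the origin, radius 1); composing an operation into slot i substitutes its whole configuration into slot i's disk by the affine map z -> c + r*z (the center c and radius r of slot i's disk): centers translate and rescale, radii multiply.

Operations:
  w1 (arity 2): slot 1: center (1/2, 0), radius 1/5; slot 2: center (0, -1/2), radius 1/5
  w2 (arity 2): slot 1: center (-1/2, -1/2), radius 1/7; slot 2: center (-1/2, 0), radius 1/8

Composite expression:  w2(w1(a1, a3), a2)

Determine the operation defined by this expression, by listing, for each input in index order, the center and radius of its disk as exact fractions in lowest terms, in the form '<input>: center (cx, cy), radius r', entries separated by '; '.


Nesting under w2 composes maps z -> c + r*z down each a-path.
input a1: composing its 2 substitution steps yields center (-3/7, -1/2), radius 1/35
input a3: composing its 2 substitution steps yields center (-1/2, -4/7), radius 1/35
input a2: composing its 1 substitution step yields center (-1/2, 0), radius 1/8

a1: center (-3/7, -1/2), radius 1/35; a2: center (-1/2, 0), radius 1/8; a3: center (-1/2, -4/7), radius 1/35


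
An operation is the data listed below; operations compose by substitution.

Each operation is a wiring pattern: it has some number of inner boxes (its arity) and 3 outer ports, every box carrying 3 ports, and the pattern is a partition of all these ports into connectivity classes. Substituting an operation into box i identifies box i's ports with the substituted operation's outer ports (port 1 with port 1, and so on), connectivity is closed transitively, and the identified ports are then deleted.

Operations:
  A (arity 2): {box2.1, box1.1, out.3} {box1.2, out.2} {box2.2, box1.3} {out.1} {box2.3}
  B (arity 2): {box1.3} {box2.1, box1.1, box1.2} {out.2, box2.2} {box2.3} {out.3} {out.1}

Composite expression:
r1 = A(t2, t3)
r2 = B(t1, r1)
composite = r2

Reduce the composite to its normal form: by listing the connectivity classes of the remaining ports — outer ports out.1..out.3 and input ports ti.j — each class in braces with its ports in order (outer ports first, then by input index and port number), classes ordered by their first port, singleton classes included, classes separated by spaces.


{out.1} {out.2, t2.2} {out.3} {t1.1, t1.2} {t1.3} {t2.1, t3.1} {t2.3, t3.2} {t3.3}

Treat the ports identified at B as solder joints: merge, then drop.
the subtree at A composes to {out.1} {out.2, t2.2} {out.3, t2.1, t3.1} {t2.3, t3.2} {t3.3} on (t2, t3); out.j = own outer ports
the subtree at B composes to {out.1} {out.2, t2.2} {out.3} {t1.1, t1.2} {t1.3} {t2.1, t3.1} {t2.3, t3.2} {t3.3} on (t1, t2, t3); out.j = own outer ports


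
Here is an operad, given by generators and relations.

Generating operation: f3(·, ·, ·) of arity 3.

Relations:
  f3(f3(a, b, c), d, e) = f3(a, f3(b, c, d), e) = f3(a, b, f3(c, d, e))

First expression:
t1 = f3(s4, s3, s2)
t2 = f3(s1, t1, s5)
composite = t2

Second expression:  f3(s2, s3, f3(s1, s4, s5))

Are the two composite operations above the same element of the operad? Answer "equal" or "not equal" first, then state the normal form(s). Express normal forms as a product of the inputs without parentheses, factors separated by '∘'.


Normal form of the first expression: s1 ∘ s4 ∘ s3 ∘ s2 ∘ s5
Normal form of the second expression: s2 ∘ s3 ∘ s1 ∘ s4 ∘ s5
They disagree, so not equal.

not equal — first s1 ∘ s4 ∘ s3 ∘ s2 ∘ s5, second s2 ∘ s3 ∘ s1 ∘ s4 ∘ s5


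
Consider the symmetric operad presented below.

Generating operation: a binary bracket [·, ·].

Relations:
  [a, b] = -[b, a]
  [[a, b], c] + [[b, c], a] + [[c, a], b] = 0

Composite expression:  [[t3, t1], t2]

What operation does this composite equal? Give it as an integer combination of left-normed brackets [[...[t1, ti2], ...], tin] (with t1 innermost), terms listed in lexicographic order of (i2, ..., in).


-[[t1, t3], t2]

A multilinear Lie element is pinned by t1-initial words (t1 innermost).
Composite bracket: [[t3, t1], t2]
Full expansion: 4 signed words from ab - ba (2^2 = 4).
Keep just the words that open with t1:
  t1t3t2 (sign -1) contributes -[[t1, t3], t2]


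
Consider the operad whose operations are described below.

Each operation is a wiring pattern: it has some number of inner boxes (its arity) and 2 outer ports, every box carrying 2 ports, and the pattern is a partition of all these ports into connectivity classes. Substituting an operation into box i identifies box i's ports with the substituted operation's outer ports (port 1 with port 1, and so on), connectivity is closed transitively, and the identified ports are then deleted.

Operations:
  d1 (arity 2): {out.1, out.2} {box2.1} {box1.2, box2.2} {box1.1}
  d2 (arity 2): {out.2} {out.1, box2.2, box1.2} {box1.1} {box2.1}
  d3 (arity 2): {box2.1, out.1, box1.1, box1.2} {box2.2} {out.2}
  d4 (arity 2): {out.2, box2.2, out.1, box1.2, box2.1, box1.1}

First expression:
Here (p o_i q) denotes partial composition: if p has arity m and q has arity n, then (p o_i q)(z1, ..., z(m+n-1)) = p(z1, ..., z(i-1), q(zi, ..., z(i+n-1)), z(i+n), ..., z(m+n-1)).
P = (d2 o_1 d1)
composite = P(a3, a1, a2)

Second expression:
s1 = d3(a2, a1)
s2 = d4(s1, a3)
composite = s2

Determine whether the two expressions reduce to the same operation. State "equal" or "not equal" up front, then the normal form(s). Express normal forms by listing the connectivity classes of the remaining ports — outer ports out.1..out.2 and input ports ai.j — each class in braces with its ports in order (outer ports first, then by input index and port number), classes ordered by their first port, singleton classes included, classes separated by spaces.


not equal — first {out.1, a2.2} {out.2} {a1.1} {a1.2, a3.2} {a2.1} {a3.1}, second {out.1, out.2, a1.1, a2.1, a2.2, a3.1, a3.2} {a1.2}

In normal form, the first expression is {out.1, a2.2} {out.2} {a1.1} {a1.2, a3.2} {a2.1} {a3.1}
In normal form, the second expression is {out.1, out.2, a1.1, a2.1, a2.2, a3.1, a3.2} {a1.2}
They disagree, so not equal.


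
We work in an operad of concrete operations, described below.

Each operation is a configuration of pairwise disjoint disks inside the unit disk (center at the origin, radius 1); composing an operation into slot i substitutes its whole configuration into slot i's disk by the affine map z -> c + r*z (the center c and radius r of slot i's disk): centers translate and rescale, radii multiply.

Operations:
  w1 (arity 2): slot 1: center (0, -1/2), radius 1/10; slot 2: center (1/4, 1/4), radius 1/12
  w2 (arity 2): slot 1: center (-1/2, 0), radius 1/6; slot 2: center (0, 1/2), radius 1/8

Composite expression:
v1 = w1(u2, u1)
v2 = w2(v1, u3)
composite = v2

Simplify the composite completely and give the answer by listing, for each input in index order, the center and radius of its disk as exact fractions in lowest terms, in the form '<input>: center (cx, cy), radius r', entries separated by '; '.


Affine substitution under w2: radii multiply and u-centers shift.
input u2: composing its 2 substitution steps yields center (-1/2, -1/12), radius 1/60
input u1: composing its 2 substitution steps yields center (-11/24, 1/24), radius 1/72
input u3: composing its 1 substitution step yields center (0, 1/2), radius 1/8

u1: center (-11/24, 1/24), radius 1/72; u2: center (-1/2, -1/12), radius 1/60; u3: center (0, 1/2), radius 1/8


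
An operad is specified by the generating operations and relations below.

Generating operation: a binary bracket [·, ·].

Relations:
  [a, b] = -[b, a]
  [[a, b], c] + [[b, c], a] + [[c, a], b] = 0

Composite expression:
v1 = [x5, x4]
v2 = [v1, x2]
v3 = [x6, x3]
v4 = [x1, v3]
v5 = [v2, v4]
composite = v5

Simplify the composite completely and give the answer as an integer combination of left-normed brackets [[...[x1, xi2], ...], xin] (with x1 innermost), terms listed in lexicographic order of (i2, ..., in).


A multilinear Lie element is pinned by x1-initial words (x1 innermost).
Composite bracket: [[[x5, x4], x2], [x1, [x6, x3]]]
The bracket unfolds into 32 signed words via [a, b] = ab - ba (2^5 = 32).
Words beginning with x1 determine it all:
  the word x1x3x6x2x4x5 carries sign +1 and contributes +[[[[[x1, x3], x6], x2], x4], x5]
  the word x1x3x6x2x5x4 carries sign -1 and contributes -[[[[[x1, x3], x6], x2], x5], x4]
  the word x1x3x6x4x5x2 carries sign -1 and contributes -[[[[[x1, x3], x6], x4], x5], x2]
  the word x1x3x6x5x4x2 carries sign +1 and contributes +[[[[[x1, x3], x6], x5], x4], x2]
  the word x1x6x3x2x4x5 carries sign -1 and contributes -[[[[[x1, x6], x3], x2], x4], x5]
  the word x1x6x3x2x5x4 carries sign +1 and contributes +[[[[[x1, x6], x3], x2], x5], x4]
  the word x1x6x3x4x5x2 carries sign +1 and contributes +[[[[[x1, x6], x3], x4], x5], x2]
  the word x1x6x3x5x4x2 carries sign -1 and contributes -[[[[[x1, x6], x3], x5], x4], x2]

[[[[[x1, x3], x6], x2], x4], x5] - [[[[[x1, x3], x6], x2], x5], x4] - [[[[[x1, x3], x6], x4], x5], x2] + [[[[[x1, x3], x6], x5], x4], x2] - [[[[[x1, x6], x3], x2], x4], x5] + [[[[[x1, x6], x3], x2], x5], x4] + [[[[[x1, x6], x3], x4], x5], x2] - [[[[[x1, x6], x3], x5], x4], x2]


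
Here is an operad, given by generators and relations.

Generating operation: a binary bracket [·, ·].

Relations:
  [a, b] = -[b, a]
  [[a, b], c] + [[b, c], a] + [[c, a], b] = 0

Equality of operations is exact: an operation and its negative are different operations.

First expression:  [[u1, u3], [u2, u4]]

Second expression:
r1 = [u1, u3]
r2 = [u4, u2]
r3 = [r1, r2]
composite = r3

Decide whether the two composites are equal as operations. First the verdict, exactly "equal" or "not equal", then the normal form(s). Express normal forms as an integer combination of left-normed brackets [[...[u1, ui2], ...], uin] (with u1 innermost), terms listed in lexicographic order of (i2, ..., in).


not equal — first [[[u1, u3], u2], u4] - [[[u1, u3], u4], u2], second -[[[u1, u3], u2], u4] + [[[u1, u3], u4], u2]

Normal form of the first expression: [[[u1, u3], u2], u4] - [[[u1, u3], u4], u2]
Normal form of the second expression: -[[[u1, u3], u2], u4] + [[[u1, u3], u4], u2]
Distinct normal forms: not equal.


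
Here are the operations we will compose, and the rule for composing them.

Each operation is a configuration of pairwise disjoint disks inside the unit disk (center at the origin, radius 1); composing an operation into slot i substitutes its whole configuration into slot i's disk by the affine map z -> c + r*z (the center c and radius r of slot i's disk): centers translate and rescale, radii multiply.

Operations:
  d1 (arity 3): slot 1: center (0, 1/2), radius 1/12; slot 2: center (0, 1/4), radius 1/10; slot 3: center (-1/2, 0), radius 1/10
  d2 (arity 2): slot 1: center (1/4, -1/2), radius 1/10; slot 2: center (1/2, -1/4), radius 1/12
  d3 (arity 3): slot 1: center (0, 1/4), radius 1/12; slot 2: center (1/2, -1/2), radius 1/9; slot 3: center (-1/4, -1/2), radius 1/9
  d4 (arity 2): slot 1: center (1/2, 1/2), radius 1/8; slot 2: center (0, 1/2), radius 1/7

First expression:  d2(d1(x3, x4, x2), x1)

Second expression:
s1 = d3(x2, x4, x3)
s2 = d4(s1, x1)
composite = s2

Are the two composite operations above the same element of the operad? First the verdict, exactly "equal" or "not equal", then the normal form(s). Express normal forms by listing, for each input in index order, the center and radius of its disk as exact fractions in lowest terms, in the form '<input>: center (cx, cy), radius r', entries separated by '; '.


not equal; first: x1: center (1/2, -1/4), radius 1/12; x2: center (1/5, -1/2), radius 1/100; x3: center (1/4, -9/20), radius 1/120; x4: center (1/4, -19/40), radius 1/100; second: x1: center (0, 1/2), radius 1/7; x2: center (1/2, 17/32), radius 1/96; x3: center (15/32, 7/16), radius 1/72; x4: center (9/16, 7/16), radius 1/72

In normal form, the first expression is x1: center (1/2, -1/4), radius 1/12; x2: center (1/5, -1/2), radius 1/100; x3: center (1/4, -9/20), radius 1/120; x4: center (1/4, -19/40), radius 1/100
In normal form, the second expression is x1: center (0, 1/2), radius 1/7; x2: center (1/2, 17/32), radius 1/96; x3: center (15/32, 7/16), radius 1/72; x4: center (9/16, 7/16), radius 1/72
Distinct normal forms: not equal.


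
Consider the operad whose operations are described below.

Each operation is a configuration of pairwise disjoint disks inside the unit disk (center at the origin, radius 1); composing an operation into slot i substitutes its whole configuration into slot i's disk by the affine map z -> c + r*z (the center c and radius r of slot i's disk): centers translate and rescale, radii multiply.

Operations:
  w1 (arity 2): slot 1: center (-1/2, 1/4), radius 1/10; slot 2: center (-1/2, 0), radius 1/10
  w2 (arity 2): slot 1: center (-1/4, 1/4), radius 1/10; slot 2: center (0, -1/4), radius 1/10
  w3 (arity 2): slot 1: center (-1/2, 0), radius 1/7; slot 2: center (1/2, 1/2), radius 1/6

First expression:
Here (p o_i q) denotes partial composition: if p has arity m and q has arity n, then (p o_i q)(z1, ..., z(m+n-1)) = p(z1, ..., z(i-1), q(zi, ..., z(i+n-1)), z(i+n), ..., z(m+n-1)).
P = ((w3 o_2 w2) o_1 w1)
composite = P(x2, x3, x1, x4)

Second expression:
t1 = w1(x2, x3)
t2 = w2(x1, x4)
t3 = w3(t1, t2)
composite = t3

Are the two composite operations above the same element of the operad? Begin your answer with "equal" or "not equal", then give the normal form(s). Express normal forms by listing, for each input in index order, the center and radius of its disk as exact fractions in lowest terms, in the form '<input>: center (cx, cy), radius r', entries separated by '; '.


Normal form of the first expression: x1: center (11/24, 13/24), radius 1/60; x2: center (-4/7, 1/28), radius 1/70; x3: center (-4/7, 0), radius 1/70; x4: center (1/2, 11/24), radius 1/60
Normal form of the second expression: x1: center (11/24, 13/24), radius 1/60; x2: center (-4/7, 1/28), radius 1/70; x3: center (-4/7, 0), radius 1/70; x4: center (1/2, 11/24), radius 1/60
The normal forms match — equal.

equal; the common form is x1: center (11/24, 13/24), radius 1/60; x2: center (-4/7, 1/28), radius 1/70; x3: center (-4/7, 0), radius 1/70; x4: center (1/2, 11/24), radius 1/60


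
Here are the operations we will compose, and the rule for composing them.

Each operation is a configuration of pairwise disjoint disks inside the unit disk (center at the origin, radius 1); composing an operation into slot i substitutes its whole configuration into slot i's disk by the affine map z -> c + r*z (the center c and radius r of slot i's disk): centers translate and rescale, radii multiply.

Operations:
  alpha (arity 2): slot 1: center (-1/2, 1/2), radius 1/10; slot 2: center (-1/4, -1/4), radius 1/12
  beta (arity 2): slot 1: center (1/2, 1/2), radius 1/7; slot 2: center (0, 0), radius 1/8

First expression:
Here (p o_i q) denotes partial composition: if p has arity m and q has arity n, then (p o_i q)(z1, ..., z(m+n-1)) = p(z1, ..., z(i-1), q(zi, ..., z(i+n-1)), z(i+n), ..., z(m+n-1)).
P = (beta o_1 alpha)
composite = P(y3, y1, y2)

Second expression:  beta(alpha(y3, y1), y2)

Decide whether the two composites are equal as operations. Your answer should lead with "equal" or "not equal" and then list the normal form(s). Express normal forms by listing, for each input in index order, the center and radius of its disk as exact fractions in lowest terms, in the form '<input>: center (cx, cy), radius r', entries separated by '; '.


equal: each reduces to y1: center (13/28, 13/28), radius 1/84; y2: center (0, 0), radius 1/8; y3: center (3/7, 4/7), radius 1/70

Normal form of the first expression: y1: center (13/28, 13/28), radius 1/84; y2: center (0, 0), radius 1/8; y3: center (3/7, 4/7), radius 1/70
Normal form of the second expression: y1: center (13/28, 13/28), radius 1/84; y2: center (0, 0), radius 1/8; y3: center (3/7, 4/7), radius 1/70
The forms coincide; equal.


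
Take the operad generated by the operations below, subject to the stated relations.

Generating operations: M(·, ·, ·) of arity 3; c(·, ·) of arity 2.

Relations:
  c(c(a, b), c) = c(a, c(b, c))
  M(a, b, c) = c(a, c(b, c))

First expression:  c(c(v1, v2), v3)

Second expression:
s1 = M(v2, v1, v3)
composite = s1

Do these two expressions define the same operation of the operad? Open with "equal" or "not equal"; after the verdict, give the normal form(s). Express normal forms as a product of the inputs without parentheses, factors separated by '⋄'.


not equal; the first gives v1 ⋄ v2 ⋄ v3 and the second v2 ⋄ v1 ⋄ v3


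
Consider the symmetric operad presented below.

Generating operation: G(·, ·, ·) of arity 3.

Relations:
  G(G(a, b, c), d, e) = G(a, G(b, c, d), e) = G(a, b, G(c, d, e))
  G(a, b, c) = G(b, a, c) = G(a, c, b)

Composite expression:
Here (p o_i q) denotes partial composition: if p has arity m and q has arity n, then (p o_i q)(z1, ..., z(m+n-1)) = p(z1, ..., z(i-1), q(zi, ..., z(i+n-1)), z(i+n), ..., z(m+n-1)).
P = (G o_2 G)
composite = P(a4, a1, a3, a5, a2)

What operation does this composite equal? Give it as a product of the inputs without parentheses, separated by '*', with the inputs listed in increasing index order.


a1 * a2 * a3 * a4 * a5

Shape and order are irrelevant to G; the a-input set decides.
G(a1, a3, a5) spells out as a1 * a3 * a5
G(a4, G(a1, a3, a5), a2) spells out as a4 * a1 * a3 * a5 * a2
commutativity sorts the factors: a1 * a2 * a3 * a4 * a5


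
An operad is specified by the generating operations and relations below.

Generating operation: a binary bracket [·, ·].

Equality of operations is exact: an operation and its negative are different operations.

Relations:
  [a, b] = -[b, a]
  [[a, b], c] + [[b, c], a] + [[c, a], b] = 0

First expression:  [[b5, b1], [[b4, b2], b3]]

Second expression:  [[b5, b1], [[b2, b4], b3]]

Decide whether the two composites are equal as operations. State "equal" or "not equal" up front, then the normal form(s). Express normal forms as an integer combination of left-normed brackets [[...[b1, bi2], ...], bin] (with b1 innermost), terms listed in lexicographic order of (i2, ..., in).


not equal; first: [[[[b1, b5], b2], b4], b3] - [[[[b1, b5], b3], b2], b4] + [[[[b1, b5], b3], b4], b2] - [[[[b1, b5], b4], b2], b3]; second: -[[[[b1, b5], b2], b4], b3] + [[[[b1, b5], b3], b2], b4] - [[[[b1, b5], b3], b4], b2] + [[[[b1, b5], b4], b2], b3]

The first composite normalizes to [[[[b1, b5], b2], b4], b3] - [[[[b1, b5], b3], b2], b4] + [[[[b1, b5], b3], b4], b2] - [[[[b1, b5], b4], b2], b3]
The second composite normalizes to -[[[[b1, b5], b2], b4], b3] + [[[[b1, b5], b3], b2], b4] - [[[[b1, b5], b3], b4], b2] + [[[[b1, b5], b4], b2], b3]
No match — not equal.


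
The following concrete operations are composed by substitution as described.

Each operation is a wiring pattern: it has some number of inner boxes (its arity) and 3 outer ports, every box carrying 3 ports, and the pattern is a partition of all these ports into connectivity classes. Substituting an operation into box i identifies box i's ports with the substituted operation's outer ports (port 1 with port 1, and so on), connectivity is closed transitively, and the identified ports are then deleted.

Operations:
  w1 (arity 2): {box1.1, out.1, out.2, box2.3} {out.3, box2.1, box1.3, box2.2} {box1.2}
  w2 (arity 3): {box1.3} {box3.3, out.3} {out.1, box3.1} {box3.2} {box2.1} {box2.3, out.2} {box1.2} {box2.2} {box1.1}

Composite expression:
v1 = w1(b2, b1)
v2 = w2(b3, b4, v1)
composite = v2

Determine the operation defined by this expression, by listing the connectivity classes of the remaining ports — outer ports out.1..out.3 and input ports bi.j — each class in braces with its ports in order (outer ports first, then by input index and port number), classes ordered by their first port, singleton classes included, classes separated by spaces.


{out.1, b1.3, b2.1} {out.2, b4.3} {out.3, b1.1, b1.2, b2.3} {b2.2} {b3.1} {b3.2} {b3.3} {b4.1} {b4.2}


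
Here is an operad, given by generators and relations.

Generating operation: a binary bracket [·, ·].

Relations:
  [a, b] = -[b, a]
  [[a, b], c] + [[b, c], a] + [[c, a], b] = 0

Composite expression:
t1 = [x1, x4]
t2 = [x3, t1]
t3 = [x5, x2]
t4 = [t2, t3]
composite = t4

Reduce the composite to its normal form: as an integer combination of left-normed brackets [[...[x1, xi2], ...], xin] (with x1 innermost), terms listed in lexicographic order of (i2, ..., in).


Expand each bracket as ab - ba; the x1-initial words give the coefficients.
Composite bracket: [[x3, [x1, x4]], [x5, x2]]
The bracket unfolds into 16 signed words via [a, b] = ab - ba (2^4 = 16).
Keep just the words that open with x1:
  the word x1x4x3x2x5 carries sign +1 and contributes +[[[[x1, x4], x3], x2], x5]
  the word x1x4x3x5x2 carries sign -1 and contributes -[[[[x1, x4], x3], x5], x2]

[[[[x1, x4], x3], x2], x5] - [[[[x1, x4], x3], x5], x2]


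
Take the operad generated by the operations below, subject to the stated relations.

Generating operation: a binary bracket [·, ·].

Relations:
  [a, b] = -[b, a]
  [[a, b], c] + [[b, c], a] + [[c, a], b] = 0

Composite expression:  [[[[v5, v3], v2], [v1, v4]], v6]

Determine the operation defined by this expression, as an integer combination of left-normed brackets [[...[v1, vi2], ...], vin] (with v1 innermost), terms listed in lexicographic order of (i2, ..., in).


-[[[[[v1, v4], v2], v3], v5], v6] + [[[[[v1, v4], v2], v5], v3], v6] + [[[[[v1, v4], v3], v5], v2], v6] - [[[[[v1, v4], v5], v3], v2], v6]

Expand each bracket as ab - ba; the v1-initial words give the coefficients.
Composite bracket: [[[[v5, v3], v2], [v1, v4]], v6]
Applying ab - ba throughout gives 32 signed words (2^5 = 32).
Words beginning with v1 determine it all:
  from v1v4v2v3v5v6, sign -1: term -[[[[[v1, v4], v2], v3], v5], v6]
  from v1v4v2v5v3v6, sign +1: term +[[[[[v1, v4], v2], v5], v3], v6]
  from v1v4v3v5v2v6, sign +1: term +[[[[[v1, v4], v3], v5], v2], v6]
  from v1v4v5v3v2v6, sign -1: term -[[[[[v1, v4], v5], v3], v2], v6]


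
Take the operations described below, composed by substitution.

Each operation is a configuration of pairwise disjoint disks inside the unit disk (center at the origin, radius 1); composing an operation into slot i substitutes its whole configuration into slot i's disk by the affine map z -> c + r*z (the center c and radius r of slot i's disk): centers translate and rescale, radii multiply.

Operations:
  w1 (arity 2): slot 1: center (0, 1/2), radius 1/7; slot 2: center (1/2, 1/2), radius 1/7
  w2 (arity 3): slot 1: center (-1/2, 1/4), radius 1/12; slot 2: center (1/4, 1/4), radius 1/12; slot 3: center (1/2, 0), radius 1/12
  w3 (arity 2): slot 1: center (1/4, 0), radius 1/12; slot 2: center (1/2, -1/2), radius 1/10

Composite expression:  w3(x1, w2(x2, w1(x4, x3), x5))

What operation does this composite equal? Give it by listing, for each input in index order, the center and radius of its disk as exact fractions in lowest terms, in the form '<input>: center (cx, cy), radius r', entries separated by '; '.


x1: center (1/4, 0), radius 1/12; x2: center (9/20, -19/40), radius 1/120; x3: center (127/240, -113/240), radius 1/840; x4: center (21/40, -113/240), radius 1/840; x5: center (11/20, -1/2), radius 1/120


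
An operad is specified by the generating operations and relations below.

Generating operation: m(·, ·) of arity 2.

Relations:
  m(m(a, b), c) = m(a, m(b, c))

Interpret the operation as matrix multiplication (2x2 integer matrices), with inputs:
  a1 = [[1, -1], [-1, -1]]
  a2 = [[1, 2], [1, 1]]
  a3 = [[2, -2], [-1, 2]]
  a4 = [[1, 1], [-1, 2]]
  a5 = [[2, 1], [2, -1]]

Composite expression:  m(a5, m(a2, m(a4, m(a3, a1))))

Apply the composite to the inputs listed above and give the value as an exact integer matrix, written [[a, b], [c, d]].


[[-47, -13], [-29, -7]]


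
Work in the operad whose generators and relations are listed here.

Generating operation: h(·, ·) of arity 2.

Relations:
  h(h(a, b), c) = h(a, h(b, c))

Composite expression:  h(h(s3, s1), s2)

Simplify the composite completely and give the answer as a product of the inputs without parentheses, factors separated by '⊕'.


s3 ⊕ s1 ⊕ s2


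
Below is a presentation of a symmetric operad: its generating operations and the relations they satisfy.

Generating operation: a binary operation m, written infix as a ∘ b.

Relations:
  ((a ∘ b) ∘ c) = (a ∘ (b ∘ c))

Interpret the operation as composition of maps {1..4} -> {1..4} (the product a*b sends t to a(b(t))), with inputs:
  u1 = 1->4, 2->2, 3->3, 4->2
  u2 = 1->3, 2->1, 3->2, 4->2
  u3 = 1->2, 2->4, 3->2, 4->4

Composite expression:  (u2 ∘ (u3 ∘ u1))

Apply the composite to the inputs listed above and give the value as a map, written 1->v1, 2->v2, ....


1->2, 2->2, 3->1, 4->2

(u3 ∘ u1) = 1->4, 2->4, 3->2, 4->4
(u2 ∘ (u3 ∘ u1)) = 1->2, 2->2, 3->1, 4->2


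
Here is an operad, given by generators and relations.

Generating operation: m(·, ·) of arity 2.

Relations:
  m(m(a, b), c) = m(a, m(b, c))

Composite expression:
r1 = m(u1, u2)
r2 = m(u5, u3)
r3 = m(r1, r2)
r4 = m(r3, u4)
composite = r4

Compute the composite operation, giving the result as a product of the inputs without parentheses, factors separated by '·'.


u1 · u2 · u5 · u3 · u4

Key point: m is associative — brackets drop, the u-order remains.
m(u1, u2) collapses to u1 · u2
m(u5, u3) collapses to u5 · u3
m(m(u1, u2), m(u5, u3)) collapses to u1 · u2 · u5 · u3
m(m(m(u1, u2), m(u5, u3)), u4) collapses to u1 · u2 · u5 · u3 · u4


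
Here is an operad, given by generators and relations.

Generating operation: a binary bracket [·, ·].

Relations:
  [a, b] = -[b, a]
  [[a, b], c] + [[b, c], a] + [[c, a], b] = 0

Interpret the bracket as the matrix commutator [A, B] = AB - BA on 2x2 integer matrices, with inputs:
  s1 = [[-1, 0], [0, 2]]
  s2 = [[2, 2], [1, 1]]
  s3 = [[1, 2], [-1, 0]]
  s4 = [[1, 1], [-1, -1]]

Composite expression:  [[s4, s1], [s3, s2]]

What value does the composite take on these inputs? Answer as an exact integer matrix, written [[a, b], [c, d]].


[[-6, -24], [24, 6]]

[s4, s1] = [[0, 3], [3, 0]]
[s3, s2] = [[4, 0], [-2, -4]]
[[s4, s1], [s3, s2]] = [[-6, -24], [24, 6]]


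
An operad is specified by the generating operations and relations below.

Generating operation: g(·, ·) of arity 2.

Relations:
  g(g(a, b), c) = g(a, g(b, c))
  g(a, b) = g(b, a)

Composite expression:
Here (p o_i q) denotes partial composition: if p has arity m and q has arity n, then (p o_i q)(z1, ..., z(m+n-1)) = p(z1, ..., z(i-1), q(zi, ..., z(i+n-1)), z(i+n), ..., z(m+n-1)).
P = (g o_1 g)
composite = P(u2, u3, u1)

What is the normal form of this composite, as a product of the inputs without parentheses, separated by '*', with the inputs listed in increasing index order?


u1 * u2 * u3

Shape and order are irrelevant to g; the u-input set decides.
g(u2, u3) unparenthesizes to u2 * u3
g(g(u2, u3), u1) unparenthesizes to u2 * u3 * u1
commutativity sorts the factors: u1 * u2 * u3


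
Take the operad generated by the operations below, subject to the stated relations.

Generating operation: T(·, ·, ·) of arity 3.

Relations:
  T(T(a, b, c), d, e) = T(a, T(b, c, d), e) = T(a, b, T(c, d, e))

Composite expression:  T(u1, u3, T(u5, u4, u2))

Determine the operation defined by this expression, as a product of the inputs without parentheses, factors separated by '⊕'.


u1 ⊕ u3 ⊕ u5 ⊕ u4 ⊕ u2

Associativity of T dissolves the nesting; only the u-input order survives.
T(u5, u4, u2) spells out as u5 ⊕ u4 ⊕ u2
T(u1, u3, T(u5, u4, u2)) spells out as u1 ⊕ u3 ⊕ u5 ⊕ u4 ⊕ u2


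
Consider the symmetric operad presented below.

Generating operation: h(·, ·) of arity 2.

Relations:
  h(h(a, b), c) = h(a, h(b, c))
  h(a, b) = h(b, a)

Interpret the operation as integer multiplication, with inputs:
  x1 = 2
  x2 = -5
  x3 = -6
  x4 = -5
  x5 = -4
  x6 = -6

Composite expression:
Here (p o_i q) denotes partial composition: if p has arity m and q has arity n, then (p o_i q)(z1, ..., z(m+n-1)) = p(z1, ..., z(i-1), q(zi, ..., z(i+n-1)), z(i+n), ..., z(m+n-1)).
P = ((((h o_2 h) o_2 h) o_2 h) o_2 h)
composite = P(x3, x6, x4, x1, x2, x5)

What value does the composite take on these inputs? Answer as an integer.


h(x6, x4) = 30
h(h(x6, x4), x1) = 60
h(h(h(x6, x4), x1), x2) = -300
h(h(h(h(x6, x4), x1), x2), x5) = 1200
h(x3, h(h(h(h(x6, x4), x1), x2), x5)) = -7200

-7200


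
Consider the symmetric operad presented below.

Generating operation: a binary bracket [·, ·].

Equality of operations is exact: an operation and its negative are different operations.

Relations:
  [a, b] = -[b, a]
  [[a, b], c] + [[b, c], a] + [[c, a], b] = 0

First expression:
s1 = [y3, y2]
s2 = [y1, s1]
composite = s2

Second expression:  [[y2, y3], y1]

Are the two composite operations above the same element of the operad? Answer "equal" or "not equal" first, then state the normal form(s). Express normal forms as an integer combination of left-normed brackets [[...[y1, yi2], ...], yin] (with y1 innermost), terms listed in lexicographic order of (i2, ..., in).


equal; both compose to -[[y1, y2], y3] + [[y1, y3], y2]

Reducing the first expression gives -[[y1, y2], y3] + [[y1, y3], y2]
Reducing the second expression gives -[[y1, y2], y3] + [[y1, y3], y2]
The forms coincide; equal.


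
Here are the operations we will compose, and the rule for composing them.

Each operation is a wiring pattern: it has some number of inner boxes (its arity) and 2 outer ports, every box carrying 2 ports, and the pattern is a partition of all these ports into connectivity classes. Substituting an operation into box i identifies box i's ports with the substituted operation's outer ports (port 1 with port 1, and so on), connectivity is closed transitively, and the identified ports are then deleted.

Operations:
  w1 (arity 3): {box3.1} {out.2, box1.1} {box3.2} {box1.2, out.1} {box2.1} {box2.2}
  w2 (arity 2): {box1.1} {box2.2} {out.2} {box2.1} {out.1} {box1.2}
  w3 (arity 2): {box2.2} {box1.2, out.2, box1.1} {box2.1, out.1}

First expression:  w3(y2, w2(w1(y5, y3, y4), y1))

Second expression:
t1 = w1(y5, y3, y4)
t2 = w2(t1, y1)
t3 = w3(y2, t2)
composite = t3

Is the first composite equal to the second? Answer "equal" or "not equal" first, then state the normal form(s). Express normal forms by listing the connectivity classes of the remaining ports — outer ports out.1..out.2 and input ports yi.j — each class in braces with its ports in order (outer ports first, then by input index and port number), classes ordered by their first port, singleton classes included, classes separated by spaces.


equal; the common form is {out.1} {out.2, y2.1, y2.2} {y1.1} {y1.2} {y3.1} {y3.2} {y4.1} {y4.2} {y5.1} {y5.2}

The first expression reduces to {out.1} {out.2, y2.1, y2.2} {y1.1} {y1.2} {y3.1} {y3.2} {y4.1} {y4.2} {y5.1} {y5.2}
The second expression reduces to {out.1} {out.2, y2.1, y2.2} {y1.1} {y1.2} {y3.1} {y3.2} {y4.1} {y4.2} {y5.1} {y5.2}
The normal forms match — equal.


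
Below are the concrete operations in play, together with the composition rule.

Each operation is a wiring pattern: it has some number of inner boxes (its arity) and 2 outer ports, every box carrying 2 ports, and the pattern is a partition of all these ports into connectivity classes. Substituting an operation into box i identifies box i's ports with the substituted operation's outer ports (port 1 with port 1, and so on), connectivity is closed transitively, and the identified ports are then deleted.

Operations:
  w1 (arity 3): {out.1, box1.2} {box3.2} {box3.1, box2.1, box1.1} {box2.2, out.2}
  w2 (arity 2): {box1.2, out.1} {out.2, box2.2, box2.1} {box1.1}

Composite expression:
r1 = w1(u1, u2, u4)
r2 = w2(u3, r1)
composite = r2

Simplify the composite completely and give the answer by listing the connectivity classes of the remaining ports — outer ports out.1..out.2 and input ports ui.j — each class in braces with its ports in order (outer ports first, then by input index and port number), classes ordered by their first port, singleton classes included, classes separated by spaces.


{out.1, u3.2} {out.2, u1.2, u2.2} {u1.1, u2.1, u4.1} {u3.1} {u4.2}

After gluing at w2, chains via deleted ports link the u-ports.
through w1, on inputs (u1, u2, u4): {out.1, u1.2} {out.2, u2.2} {u1.1, u2.1, u4.1} {u4.2} (out.j = stage outer ports)
through w2, on inputs (u3, u1, u2, u4): {out.1, u3.2} {out.2, u1.2, u2.2} {u1.1, u2.1, u4.1} {u3.1} {u4.2} (out.j = stage outer ports)


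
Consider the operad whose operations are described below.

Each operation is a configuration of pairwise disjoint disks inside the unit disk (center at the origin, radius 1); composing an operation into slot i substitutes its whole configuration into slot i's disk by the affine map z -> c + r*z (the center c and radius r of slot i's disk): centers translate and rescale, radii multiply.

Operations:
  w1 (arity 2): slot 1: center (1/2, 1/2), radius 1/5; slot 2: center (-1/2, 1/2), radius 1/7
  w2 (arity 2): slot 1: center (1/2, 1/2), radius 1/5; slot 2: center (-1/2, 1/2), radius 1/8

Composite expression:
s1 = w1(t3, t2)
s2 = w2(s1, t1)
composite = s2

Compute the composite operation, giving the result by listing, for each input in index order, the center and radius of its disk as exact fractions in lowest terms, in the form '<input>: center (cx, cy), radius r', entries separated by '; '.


t1: center (-1/2, 1/2), radius 1/8; t2: center (2/5, 3/5), radius 1/35; t3: center (3/5, 3/5), radius 1/25

Below w2, radii multiply path by path; the t-disk centers shift.
tracing t3 down its 2-map path: center (3/5, 3/5), radius 1/25
tracing t2 down its 2-map path: center (2/5, 3/5), radius 1/35
tracing t1 down its 1-map path: center (-1/2, 1/2), radius 1/8


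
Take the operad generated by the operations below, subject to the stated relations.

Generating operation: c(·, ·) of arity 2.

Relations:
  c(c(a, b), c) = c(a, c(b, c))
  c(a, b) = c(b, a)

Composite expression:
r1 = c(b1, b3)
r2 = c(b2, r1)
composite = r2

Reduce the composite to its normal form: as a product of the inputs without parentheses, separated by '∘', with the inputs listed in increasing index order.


Any arrangement under c is one operation, so sort the b-inputs.
c(b1, b3) linearizes to b1 ∘ b3
c(b2, c(b1, b3)) linearizes to b2 ∘ b1 ∘ b3
sorting the factors by input index: b1 ∘ b2 ∘ b3

b1 ∘ b2 ∘ b3


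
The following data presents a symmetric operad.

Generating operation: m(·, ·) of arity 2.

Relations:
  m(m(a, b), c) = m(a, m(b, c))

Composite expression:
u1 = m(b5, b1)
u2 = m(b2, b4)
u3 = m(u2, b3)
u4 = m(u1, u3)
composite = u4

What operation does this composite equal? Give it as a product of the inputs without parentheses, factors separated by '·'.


b5 · b1 · b2 · b4 · b3


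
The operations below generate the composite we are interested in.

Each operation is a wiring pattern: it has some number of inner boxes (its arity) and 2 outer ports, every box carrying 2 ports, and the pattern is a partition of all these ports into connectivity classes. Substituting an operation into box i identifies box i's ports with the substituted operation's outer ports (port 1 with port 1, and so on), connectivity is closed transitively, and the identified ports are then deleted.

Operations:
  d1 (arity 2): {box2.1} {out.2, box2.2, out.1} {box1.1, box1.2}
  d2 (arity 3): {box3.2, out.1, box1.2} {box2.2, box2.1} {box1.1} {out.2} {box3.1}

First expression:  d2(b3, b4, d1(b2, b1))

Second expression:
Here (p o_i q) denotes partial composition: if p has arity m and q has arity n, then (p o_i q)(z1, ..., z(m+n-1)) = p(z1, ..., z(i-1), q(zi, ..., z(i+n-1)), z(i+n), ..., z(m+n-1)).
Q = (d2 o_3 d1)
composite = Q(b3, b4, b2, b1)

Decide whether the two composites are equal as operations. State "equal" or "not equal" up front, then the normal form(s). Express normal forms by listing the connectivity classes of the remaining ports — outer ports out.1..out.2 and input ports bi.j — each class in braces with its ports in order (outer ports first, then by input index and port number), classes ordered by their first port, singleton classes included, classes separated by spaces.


The first expression reduces to {out.1, b1.2, b3.2} {out.2} {b1.1} {b2.1, b2.2} {b3.1} {b4.1, b4.2}
The second expression reduces to {out.1, b1.2, b3.2} {out.2} {b1.1} {b2.1, b2.2} {b3.1} {b4.1, b4.2}
Both agree, so they are equal.

equal; the common form is {out.1, b1.2, b3.2} {out.2} {b1.1} {b2.1, b2.2} {b3.1} {b4.1, b4.2}
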